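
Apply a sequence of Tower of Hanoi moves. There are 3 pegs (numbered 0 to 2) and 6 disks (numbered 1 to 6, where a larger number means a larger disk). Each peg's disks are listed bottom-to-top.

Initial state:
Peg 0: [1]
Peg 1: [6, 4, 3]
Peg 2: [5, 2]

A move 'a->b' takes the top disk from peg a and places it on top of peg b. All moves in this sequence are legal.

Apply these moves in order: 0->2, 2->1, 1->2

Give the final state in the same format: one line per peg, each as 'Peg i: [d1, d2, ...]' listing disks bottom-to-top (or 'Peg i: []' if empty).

After move 1 (0->2):
Peg 0: []
Peg 1: [6, 4, 3]
Peg 2: [5, 2, 1]

After move 2 (2->1):
Peg 0: []
Peg 1: [6, 4, 3, 1]
Peg 2: [5, 2]

After move 3 (1->2):
Peg 0: []
Peg 1: [6, 4, 3]
Peg 2: [5, 2, 1]

Answer: Peg 0: []
Peg 1: [6, 4, 3]
Peg 2: [5, 2, 1]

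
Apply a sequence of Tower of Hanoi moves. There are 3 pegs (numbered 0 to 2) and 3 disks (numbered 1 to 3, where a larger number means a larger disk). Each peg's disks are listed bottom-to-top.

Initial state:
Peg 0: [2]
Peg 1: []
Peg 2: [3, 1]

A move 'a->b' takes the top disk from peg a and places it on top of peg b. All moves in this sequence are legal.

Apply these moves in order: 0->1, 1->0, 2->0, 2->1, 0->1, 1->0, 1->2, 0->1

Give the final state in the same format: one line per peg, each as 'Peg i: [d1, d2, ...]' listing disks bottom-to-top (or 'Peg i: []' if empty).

After move 1 (0->1):
Peg 0: []
Peg 1: [2]
Peg 2: [3, 1]

After move 2 (1->0):
Peg 0: [2]
Peg 1: []
Peg 2: [3, 1]

After move 3 (2->0):
Peg 0: [2, 1]
Peg 1: []
Peg 2: [3]

After move 4 (2->1):
Peg 0: [2, 1]
Peg 1: [3]
Peg 2: []

After move 5 (0->1):
Peg 0: [2]
Peg 1: [3, 1]
Peg 2: []

After move 6 (1->0):
Peg 0: [2, 1]
Peg 1: [3]
Peg 2: []

After move 7 (1->2):
Peg 0: [2, 1]
Peg 1: []
Peg 2: [3]

After move 8 (0->1):
Peg 0: [2]
Peg 1: [1]
Peg 2: [3]

Answer: Peg 0: [2]
Peg 1: [1]
Peg 2: [3]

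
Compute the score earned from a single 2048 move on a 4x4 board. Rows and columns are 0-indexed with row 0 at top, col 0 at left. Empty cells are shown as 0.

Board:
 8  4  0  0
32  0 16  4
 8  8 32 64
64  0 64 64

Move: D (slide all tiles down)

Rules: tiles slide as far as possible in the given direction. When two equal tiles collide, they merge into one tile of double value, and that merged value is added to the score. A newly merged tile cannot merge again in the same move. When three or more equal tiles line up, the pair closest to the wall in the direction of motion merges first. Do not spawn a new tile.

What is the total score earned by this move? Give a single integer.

Slide down:
col 0: [8, 32, 8, 64] -> [8, 32, 8, 64]  score +0 (running 0)
col 1: [4, 0, 8, 0] -> [0, 0, 4, 8]  score +0 (running 0)
col 2: [0, 16, 32, 64] -> [0, 16, 32, 64]  score +0 (running 0)
col 3: [0, 4, 64, 64] -> [0, 0, 4, 128]  score +128 (running 128)
Board after move:
  8   0   0   0
 32   0  16   0
  8   4  32   4
 64   8  64 128

Answer: 128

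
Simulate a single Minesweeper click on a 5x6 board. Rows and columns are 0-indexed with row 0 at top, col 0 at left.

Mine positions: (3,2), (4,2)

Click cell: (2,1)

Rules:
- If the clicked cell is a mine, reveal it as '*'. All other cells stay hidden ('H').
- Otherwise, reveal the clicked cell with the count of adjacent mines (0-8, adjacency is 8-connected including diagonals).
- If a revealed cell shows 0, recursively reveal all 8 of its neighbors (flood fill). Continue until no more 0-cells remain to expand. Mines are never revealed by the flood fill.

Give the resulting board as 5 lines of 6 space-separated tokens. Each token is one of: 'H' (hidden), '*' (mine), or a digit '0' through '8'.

H H H H H H
H H H H H H
H 1 H H H H
H H H H H H
H H H H H H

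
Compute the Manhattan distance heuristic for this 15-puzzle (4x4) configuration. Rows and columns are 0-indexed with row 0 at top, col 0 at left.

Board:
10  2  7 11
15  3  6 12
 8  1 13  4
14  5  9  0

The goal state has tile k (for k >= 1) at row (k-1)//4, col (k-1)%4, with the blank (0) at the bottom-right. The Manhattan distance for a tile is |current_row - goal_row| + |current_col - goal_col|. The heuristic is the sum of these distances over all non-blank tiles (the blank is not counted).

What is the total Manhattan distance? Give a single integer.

Tile 10: (0,0)->(2,1) = 3
Tile 2: (0,1)->(0,1) = 0
Tile 7: (0,2)->(1,2) = 1
Tile 11: (0,3)->(2,2) = 3
Tile 15: (1,0)->(3,2) = 4
Tile 3: (1,1)->(0,2) = 2
Tile 6: (1,2)->(1,1) = 1
Tile 12: (1,3)->(2,3) = 1
Tile 8: (2,0)->(1,3) = 4
Tile 1: (2,1)->(0,0) = 3
Tile 13: (2,2)->(3,0) = 3
Tile 4: (2,3)->(0,3) = 2
Tile 14: (3,0)->(3,1) = 1
Tile 5: (3,1)->(1,0) = 3
Tile 9: (3,2)->(2,0) = 3
Sum: 3 + 0 + 1 + 3 + 4 + 2 + 1 + 1 + 4 + 3 + 3 + 2 + 1 + 3 + 3 = 34

Answer: 34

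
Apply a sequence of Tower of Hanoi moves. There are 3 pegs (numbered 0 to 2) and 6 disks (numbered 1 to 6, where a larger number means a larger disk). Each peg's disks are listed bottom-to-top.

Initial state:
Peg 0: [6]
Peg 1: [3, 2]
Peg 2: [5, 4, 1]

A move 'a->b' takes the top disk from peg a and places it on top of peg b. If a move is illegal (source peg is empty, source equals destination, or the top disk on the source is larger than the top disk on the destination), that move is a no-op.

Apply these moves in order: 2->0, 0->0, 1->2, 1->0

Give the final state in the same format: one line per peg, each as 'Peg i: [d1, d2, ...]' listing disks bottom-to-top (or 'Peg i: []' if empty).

Answer: Peg 0: [6, 1]
Peg 1: [3]
Peg 2: [5, 4, 2]

Derivation:
After move 1 (2->0):
Peg 0: [6, 1]
Peg 1: [3, 2]
Peg 2: [5, 4]

After move 2 (0->0):
Peg 0: [6, 1]
Peg 1: [3, 2]
Peg 2: [5, 4]

After move 3 (1->2):
Peg 0: [6, 1]
Peg 1: [3]
Peg 2: [5, 4, 2]

After move 4 (1->0):
Peg 0: [6, 1]
Peg 1: [3]
Peg 2: [5, 4, 2]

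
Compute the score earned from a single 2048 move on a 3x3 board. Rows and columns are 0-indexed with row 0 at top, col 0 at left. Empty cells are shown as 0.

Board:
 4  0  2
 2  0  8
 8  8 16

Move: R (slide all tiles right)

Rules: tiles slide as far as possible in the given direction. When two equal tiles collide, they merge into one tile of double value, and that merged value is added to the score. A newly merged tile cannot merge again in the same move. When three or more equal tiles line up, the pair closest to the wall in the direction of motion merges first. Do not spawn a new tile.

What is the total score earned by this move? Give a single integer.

Answer: 16

Derivation:
Slide right:
row 0: [4, 0, 2] -> [0, 4, 2]  score +0 (running 0)
row 1: [2, 0, 8] -> [0, 2, 8]  score +0 (running 0)
row 2: [8, 8, 16] -> [0, 16, 16]  score +16 (running 16)
Board after move:
 0  4  2
 0  2  8
 0 16 16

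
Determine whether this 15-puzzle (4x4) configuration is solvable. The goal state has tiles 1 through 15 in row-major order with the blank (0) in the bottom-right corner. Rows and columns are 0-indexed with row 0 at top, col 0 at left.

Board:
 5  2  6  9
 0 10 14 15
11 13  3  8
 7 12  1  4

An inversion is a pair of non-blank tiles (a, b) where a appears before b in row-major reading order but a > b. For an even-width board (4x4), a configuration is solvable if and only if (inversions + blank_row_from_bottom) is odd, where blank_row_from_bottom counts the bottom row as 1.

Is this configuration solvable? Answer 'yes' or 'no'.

Answer: no

Derivation:
Inversions: 53
Blank is in row 1 (0-indexed from top), which is row 3 counting from the bottom (bottom = 1).
53 + 3 = 56, which is even, so the puzzle is not solvable.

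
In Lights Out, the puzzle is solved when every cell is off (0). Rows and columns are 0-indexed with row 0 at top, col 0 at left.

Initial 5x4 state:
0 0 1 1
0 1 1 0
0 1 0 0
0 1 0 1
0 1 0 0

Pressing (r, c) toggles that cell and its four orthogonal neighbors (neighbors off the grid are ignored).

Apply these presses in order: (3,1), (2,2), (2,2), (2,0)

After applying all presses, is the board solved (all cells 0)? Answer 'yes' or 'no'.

Answer: no

Derivation:
After press 1 at (3,1):
0 0 1 1
0 1 1 0
0 0 0 0
1 0 1 1
0 0 0 0

After press 2 at (2,2):
0 0 1 1
0 1 0 0
0 1 1 1
1 0 0 1
0 0 0 0

After press 3 at (2,2):
0 0 1 1
0 1 1 0
0 0 0 0
1 0 1 1
0 0 0 0

After press 4 at (2,0):
0 0 1 1
1 1 1 0
1 1 0 0
0 0 1 1
0 0 0 0

Lights still on: 9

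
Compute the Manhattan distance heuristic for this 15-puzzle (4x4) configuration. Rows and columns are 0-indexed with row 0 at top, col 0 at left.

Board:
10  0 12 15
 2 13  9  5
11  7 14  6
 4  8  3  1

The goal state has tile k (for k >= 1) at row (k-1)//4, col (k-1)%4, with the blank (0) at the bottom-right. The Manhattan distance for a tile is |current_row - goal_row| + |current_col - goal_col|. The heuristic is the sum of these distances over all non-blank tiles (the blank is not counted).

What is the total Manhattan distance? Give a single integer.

Tile 10: (0,0)->(2,1) = 3
Tile 12: (0,2)->(2,3) = 3
Tile 15: (0,3)->(3,2) = 4
Tile 2: (1,0)->(0,1) = 2
Tile 13: (1,1)->(3,0) = 3
Tile 9: (1,2)->(2,0) = 3
Tile 5: (1,3)->(1,0) = 3
Tile 11: (2,0)->(2,2) = 2
Tile 7: (2,1)->(1,2) = 2
Tile 14: (2,2)->(3,1) = 2
Tile 6: (2,3)->(1,1) = 3
Tile 4: (3,0)->(0,3) = 6
Tile 8: (3,1)->(1,3) = 4
Tile 3: (3,2)->(0,2) = 3
Tile 1: (3,3)->(0,0) = 6
Sum: 3 + 3 + 4 + 2 + 3 + 3 + 3 + 2 + 2 + 2 + 3 + 6 + 4 + 3 + 6 = 49

Answer: 49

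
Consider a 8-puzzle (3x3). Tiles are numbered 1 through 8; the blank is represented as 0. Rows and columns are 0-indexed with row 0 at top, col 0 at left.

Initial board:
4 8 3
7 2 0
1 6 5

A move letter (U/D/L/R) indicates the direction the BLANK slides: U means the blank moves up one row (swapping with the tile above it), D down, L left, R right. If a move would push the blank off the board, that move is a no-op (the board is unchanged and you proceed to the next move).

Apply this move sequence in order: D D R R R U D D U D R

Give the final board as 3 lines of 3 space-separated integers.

Answer: 4 8 3
7 2 5
1 6 0

Derivation:
After move 1 (D):
4 8 3
7 2 5
1 6 0

After move 2 (D):
4 8 3
7 2 5
1 6 0

After move 3 (R):
4 8 3
7 2 5
1 6 0

After move 4 (R):
4 8 3
7 2 5
1 6 0

After move 5 (R):
4 8 3
7 2 5
1 6 0

After move 6 (U):
4 8 3
7 2 0
1 6 5

After move 7 (D):
4 8 3
7 2 5
1 6 0

After move 8 (D):
4 8 3
7 2 5
1 6 0

After move 9 (U):
4 8 3
7 2 0
1 6 5

After move 10 (D):
4 8 3
7 2 5
1 6 0

After move 11 (R):
4 8 3
7 2 5
1 6 0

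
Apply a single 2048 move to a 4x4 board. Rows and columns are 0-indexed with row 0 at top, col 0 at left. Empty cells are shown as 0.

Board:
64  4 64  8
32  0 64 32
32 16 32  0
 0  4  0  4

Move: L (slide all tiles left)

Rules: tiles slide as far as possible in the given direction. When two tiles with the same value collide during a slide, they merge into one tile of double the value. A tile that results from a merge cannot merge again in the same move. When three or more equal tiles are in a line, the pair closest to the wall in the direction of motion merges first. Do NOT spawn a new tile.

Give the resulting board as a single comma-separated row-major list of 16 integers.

Answer: 64, 4, 64, 8, 32, 64, 32, 0, 32, 16, 32, 0, 8, 0, 0, 0

Derivation:
Slide left:
row 0: [64, 4, 64, 8] -> [64, 4, 64, 8]
row 1: [32, 0, 64, 32] -> [32, 64, 32, 0]
row 2: [32, 16, 32, 0] -> [32, 16, 32, 0]
row 3: [0, 4, 0, 4] -> [8, 0, 0, 0]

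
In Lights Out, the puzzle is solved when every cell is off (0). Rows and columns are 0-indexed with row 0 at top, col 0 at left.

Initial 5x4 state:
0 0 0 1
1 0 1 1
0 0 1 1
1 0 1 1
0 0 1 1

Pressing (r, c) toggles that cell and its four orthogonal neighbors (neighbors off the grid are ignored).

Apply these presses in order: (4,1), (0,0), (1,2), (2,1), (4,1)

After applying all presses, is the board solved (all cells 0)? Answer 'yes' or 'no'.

After press 1 at (4,1):
0 0 0 1
1 0 1 1
0 0 1 1
1 1 1 1
1 1 0 1

After press 2 at (0,0):
1 1 0 1
0 0 1 1
0 0 1 1
1 1 1 1
1 1 0 1

After press 3 at (1,2):
1 1 1 1
0 1 0 0
0 0 0 1
1 1 1 1
1 1 0 1

After press 4 at (2,1):
1 1 1 1
0 0 0 0
1 1 1 1
1 0 1 1
1 1 0 1

After press 5 at (4,1):
1 1 1 1
0 0 0 0
1 1 1 1
1 1 1 1
0 0 1 1

Lights still on: 14

Answer: no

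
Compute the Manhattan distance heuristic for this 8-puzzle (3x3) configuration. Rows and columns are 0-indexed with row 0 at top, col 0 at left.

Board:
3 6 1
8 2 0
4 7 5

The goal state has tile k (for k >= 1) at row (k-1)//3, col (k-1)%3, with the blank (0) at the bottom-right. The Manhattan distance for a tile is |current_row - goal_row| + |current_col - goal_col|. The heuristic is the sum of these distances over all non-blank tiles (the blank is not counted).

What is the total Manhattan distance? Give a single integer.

Tile 3: (0,0)->(0,2) = 2
Tile 6: (0,1)->(1,2) = 2
Tile 1: (0,2)->(0,0) = 2
Tile 8: (1,0)->(2,1) = 2
Tile 2: (1,1)->(0,1) = 1
Tile 4: (2,0)->(1,0) = 1
Tile 7: (2,1)->(2,0) = 1
Tile 5: (2,2)->(1,1) = 2
Sum: 2 + 2 + 2 + 2 + 1 + 1 + 1 + 2 = 13

Answer: 13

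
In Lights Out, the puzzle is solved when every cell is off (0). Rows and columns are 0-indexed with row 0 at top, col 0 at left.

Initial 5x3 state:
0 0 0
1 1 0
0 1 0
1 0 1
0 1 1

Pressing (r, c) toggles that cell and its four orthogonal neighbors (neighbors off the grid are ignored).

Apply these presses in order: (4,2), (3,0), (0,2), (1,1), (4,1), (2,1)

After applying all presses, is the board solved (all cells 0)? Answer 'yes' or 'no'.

Answer: no

Derivation:
After press 1 at (4,2):
0 0 0
1 1 0
0 1 0
1 0 0
0 0 0

After press 2 at (3,0):
0 0 0
1 1 0
1 1 0
0 1 0
1 0 0

After press 3 at (0,2):
0 1 1
1 1 1
1 1 0
0 1 0
1 0 0

After press 4 at (1,1):
0 0 1
0 0 0
1 0 0
0 1 0
1 0 0

After press 5 at (4,1):
0 0 1
0 0 0
1 0 0
0 0 0
0 1 1

After press 6 at (2,1):
0 0 1
0 1 0
0 1 1
0 1 0
0 1 1

Lights still on: 7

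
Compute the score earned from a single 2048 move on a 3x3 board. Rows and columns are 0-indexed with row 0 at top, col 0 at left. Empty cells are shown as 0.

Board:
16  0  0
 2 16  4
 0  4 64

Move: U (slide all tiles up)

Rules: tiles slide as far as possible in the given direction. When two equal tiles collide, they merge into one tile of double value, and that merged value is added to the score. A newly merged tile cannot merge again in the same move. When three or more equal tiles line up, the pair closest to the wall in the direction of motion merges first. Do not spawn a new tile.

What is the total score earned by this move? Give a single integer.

Answer: 0

Derivation:
Slide up:
col 0: [16, 2, 0] -> [16, 2, 0]  score +0 (running 0)
col 1: [0, 16, 4] -> [16, 4, 0]  score +0 (running 0)
col 2: [0, 4, 64] -> [4, 64, 0]  score +0 (running 0)
Board after move:
16 16  4
 2  4 64
 0  0  0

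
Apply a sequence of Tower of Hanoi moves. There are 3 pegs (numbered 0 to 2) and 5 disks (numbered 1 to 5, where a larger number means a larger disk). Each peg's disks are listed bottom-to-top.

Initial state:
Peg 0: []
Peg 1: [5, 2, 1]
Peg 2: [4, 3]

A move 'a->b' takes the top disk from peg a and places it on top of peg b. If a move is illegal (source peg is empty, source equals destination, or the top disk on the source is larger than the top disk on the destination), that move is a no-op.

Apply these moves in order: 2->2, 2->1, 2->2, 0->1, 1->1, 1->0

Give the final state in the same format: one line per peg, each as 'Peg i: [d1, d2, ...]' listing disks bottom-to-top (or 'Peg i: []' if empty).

After move 1 (2->2):
Peg 0: []
Peg 1: [5, 2, 1]
Peg 2: [4, 3]

After move 2 (2->1):
Peg 0: []
Peg 1: [5, 2, 1]
Peg 2: [4, 3]

After move 3 (2->2):
Peg 0: []
Peg 1: [5, 2, 1]
Peg 2: [4, 3]

After move 4 (0->1):
Peg 0: []
Peg 1: [5, 2, 1]
Peg 2: [4, 3]

After move 5 (1->1):
Peg 0: []
Peg 1: [5, 2, 1]
Peg 2: [4, 3]

After move 6 (1->0):
Peg 0: [1]
Peg 1: [5, 2]
Peg 2: [4, 3]

Answer: Peg 0: [1]
Peg 1: [5, 2]
Peg 2: [4, 3]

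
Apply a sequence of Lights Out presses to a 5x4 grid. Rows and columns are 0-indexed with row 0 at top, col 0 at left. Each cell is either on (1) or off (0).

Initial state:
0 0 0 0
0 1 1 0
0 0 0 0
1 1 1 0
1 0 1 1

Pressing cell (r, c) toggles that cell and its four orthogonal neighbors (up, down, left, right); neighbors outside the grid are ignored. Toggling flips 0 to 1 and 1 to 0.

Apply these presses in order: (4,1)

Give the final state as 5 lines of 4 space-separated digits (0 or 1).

After press 1 at (4,1):
0 0 0 0
0 1 1 0
0 0 0 0
1 0 1 0
0 1 0 1

Answer: 0 0 0 0
0 1 1 0
0 0 0 0
1 0 1 0
0 1 0 1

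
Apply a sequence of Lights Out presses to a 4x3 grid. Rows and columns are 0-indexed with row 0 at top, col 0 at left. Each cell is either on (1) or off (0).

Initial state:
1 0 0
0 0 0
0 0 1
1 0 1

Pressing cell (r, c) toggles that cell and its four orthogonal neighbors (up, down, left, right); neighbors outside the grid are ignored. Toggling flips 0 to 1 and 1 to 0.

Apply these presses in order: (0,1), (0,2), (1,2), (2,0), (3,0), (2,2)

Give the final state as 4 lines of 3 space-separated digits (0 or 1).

Answer: 0 0 1
1 0 1
0 0 1
1 1 0

Derivation:
After press 1 at (0,1):
0 1 1
0 1 0
0 0 1
1 0 1

After press 2 at (0,2):
0 0 0
0 1 1
0 0 1
1 0 1

After press 3 at (1,2):
0 0 1
0 0 0
0 0 0
1 0 1

After press 4 at (2,0):
0 0 1
1 0 0
1 1 0
0 0 1

After press 5 at (3,0):
0 0 1
1 0 0
0 1 0
1 1 1

After press 6 at (2,2):
0 0 1
1 0 1
0 0 1
1 1 0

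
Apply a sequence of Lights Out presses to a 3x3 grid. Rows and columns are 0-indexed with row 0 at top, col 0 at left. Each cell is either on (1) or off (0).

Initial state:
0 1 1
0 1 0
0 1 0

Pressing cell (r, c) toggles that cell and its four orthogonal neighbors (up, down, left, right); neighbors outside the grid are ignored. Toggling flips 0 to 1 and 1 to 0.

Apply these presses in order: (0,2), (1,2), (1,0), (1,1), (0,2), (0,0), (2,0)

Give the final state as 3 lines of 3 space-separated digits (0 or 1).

After press 1 at (0,2):
0 0 0
0 1 1
0 1 0

After press 2 at (1,2):
0 0 1
0 0 0
0 1 1

After press 3 at (1,0):
1 0 1
1 1 0
1 1 1

After press 4 at (1,1):
1 1 1
0 0 1
1 0 1

After press 5 at (0,2):
1 0 0
0 0 0
1 0 1

After press 6 at (0,0):
0 1 0
1 0 0
1 0 1

After press 7 at (2,0):
0 1 0
0 0 0
0 1 1

Answer: 0 1 0
0 0 0
0 1 1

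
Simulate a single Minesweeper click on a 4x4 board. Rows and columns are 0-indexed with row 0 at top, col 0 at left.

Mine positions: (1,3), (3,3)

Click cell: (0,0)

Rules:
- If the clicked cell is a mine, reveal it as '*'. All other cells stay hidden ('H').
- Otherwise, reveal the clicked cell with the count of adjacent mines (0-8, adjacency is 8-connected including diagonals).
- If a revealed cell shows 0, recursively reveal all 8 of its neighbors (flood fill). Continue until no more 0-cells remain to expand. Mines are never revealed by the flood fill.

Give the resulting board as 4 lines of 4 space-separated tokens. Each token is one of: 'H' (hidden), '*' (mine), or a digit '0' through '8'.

0 0 1 H
0 0 1 H
0 0 2 H
0 0 1 H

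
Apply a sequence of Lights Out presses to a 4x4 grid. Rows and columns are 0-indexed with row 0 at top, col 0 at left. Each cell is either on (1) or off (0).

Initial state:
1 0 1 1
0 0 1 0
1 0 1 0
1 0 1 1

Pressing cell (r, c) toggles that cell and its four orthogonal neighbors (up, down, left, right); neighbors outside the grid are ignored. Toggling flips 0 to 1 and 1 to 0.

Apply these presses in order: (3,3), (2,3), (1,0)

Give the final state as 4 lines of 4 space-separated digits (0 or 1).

Answer: 0 0 1 1
1 1 1 1
0 0 0 0
1 0 0 1

Derivation:
After press 1 at (3,3):
1 0 1 1
0 0 1 0
1 0 1 1
1 0 0 0

After press 2 at (2,3):
1 0 1 1
0 0 1 1
1 0 0 0
1 0 0 1

After press 3 at (1,0):
0 0 1 1
1 1 1 1
0 0 0 0
1 0 0 1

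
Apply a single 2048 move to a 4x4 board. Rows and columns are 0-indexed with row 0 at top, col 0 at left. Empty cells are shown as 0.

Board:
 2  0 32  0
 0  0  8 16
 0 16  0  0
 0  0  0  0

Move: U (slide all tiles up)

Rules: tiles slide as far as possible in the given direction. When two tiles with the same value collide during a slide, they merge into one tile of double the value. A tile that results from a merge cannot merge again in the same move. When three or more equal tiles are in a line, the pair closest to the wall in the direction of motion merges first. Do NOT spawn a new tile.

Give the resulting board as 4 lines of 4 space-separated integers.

Answer:  2 16 32 16
 0  0  8  0
 0  0  0  0
 0  0  0  0

Derivation:
Slide up:
col 0: [2, 0, 0, 0] -> [2, 0, 0, 0]
col 1: [0, 0, 16, 0] -> [16, 0, 0, 0]
col 2: [32, 8, 0, 0] -> [32, 8, 0, 0]
col 3: [0, 16, 0, 0] -> [16, 0, 0, 0]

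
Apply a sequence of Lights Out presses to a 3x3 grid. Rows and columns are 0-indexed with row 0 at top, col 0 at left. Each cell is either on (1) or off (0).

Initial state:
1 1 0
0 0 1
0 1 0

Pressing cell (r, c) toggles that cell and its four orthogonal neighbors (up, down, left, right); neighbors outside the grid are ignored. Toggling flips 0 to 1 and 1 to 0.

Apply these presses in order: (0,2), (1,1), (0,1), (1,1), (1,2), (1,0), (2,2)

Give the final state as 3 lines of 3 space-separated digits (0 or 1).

After press 1 at (0,2):
1 0 1
0 0 0
0 1 0

After press 2 at (1,1):
1 1 1
1 1 1
0 0 0

After press 3 at (0,1):
0 0 0
1 0 1
0 0 0

After press 4 at (1,1):
0 1 0
0 1 0
0 1 0

After press 5 at (1,2):
0 1 1
0 0 1
0 1 1

After press 6 at (1,0):
1 1 1
1 1 1
1 1 1

After press 7 at (2,2):
1 1 1
1 1 0
1 0 0

Answer: 1 1 1
1 1 0
1 0 0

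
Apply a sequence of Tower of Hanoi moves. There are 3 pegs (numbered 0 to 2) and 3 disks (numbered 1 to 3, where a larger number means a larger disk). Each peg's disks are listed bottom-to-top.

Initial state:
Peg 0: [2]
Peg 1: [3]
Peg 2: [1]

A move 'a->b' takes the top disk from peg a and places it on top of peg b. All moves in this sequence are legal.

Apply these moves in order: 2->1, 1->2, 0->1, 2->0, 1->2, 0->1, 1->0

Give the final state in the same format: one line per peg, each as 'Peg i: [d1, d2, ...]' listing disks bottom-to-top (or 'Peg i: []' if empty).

Answer: Peg 0: [1]
Peg 1: [3]
Peg 2: [2]

Derivation:
After move 1 (2->1):
Peg 0: [2]
Peg 1: [3, 1]
Peg 2: []

After move 2 (1->2):
Peg 0: [2]
Peg 1: [3]
Peg 2: [1]

After move 3 (0->1):
Peg 0: []
Peg 1: [3, 2]
Peg 2: [1]

After move 4 (2->0):
Peg 0: [1]
Peg 1: [3, 2]
Peg 2: []

After move 5 (1->2):
Peg 0: [1]
Peg 1: [3]
Peg 2: [2]

After move 6 (0->1):
Peg 0: []
Peg 1: [3, 1]
Peg 2: [2]

After move 7 (1->0):
Peg 0: [1]
Peg 1: [3]
Peg 2: [2]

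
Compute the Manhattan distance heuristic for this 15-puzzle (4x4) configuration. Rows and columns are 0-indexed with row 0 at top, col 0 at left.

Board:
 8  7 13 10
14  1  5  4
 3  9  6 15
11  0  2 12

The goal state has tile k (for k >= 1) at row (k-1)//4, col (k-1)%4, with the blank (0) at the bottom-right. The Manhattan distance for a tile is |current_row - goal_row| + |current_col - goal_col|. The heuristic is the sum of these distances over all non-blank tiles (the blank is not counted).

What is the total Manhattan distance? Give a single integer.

Answer: 40

Derivation:
Tile 8: (0,0)->(1,3) = 4
Tile 7: (0,1)->(1,2) = 2
Tile 13: (0,2)->(3,0) = 5
Tile 10: (0,3)->(2,1) = 4
Tile 14: (1,0)->(3,1) = 3
Tile 1: (1,1)->(0,0) = 2
Tile 5: (1,2)->(1,0) = 2
Tile 4: (1,3)->(0,3) = 1
Tile 3: (2,0)->(0,2) = 4
Tile 9: (2,1)->(2,0) = 1
Tile 6: (2,2)->(1,1) = 2
Tile 15: (2,3)->(3,2) = 2
Tile 11: (3,0)->(2,2) = 3
Tile 2: (3,2)->(0,1) = 4
Tile 12: (3,3)->(2,3) = 1
Sum: 4 + 2 + 5 + 4 + 3 + 2 + 2 + 1 + 4 + 1 + 2 + 2 + 3 + 4 + 1 = 40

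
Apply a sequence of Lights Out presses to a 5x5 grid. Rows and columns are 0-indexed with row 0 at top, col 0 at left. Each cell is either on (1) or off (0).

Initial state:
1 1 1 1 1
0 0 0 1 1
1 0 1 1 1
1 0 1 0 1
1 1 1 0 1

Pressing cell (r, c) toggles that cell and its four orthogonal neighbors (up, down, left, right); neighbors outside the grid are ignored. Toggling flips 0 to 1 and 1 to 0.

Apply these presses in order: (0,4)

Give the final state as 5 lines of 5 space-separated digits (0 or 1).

Answer: 1 1 1 0 0
0 0 0 1 0
1 0 1 1 1
1 0 1 0 1
1 1 1 0 1

Derivation:
After press 1 at (0,4):
1 1 1 0 0
0 0 0 1 0
1 0 1 1 1
1 0 1 0 1
1 1 1 0 1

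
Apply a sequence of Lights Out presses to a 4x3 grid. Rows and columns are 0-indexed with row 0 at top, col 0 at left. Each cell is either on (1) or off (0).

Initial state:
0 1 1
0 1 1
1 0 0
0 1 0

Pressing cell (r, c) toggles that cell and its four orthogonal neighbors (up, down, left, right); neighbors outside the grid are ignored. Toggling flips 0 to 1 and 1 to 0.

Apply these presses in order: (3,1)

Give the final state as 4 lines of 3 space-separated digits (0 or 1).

Answer: 0 1 1
0 1 1
1 1 0
1 0 1

Derivation:
After press 1 at (3,1):
0 1 1
0 1 1
1 1 0
1 0 1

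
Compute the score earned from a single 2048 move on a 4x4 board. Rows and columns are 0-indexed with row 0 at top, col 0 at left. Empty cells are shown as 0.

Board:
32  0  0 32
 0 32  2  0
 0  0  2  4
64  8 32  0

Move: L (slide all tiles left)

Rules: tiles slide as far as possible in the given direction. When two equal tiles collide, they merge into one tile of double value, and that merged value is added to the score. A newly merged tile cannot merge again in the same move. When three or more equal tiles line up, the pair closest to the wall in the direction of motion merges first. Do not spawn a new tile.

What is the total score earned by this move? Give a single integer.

Answer: 64

Derivation:
Slide left:
row 0: [32, 0, 0, 32] -> [64, 0, 0, 0]  score +64 (running 64)
row 1: [0, 32, 2, 0] -> [32, 2, 0, 0]  score +0 (running 64)
row 2: [0, 0, 2, 4] -> [2, 4, 0, 0]  score +0 (running 64)
row 3: [64, 8, 32, 0] -> [64, 8, 32, 0]  score +0 (running 64)
Board after move:
64  0  0  0
32  2  0  0
 2  4  0  0
64  8 32  0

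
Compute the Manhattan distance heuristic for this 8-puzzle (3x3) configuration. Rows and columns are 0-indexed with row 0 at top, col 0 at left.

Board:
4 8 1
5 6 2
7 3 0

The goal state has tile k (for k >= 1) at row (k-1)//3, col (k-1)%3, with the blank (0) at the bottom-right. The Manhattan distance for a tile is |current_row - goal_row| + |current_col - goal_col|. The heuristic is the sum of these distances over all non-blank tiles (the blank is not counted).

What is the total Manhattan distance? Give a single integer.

Answer: 12

Derivation:
Tile 4: (0,0)->(1,0) = 1
Tile 8: (0,1)->(2,1) = 2
Tile 1: (0,2)->(0,0) = 2
Tile 5: (1,0)->(1,1) = 1
Tile 6: (1,1)->(1,2) = 1
Tile 2: (1,2)->(0,1) = 2
Tile 7: (2,0)->(2,0) = 0
Tile 3: (2,1)->(0,2) = 3
Sum: 1 + 2 + 2 + 1 + 1 + 2 + 0 + 3 = 12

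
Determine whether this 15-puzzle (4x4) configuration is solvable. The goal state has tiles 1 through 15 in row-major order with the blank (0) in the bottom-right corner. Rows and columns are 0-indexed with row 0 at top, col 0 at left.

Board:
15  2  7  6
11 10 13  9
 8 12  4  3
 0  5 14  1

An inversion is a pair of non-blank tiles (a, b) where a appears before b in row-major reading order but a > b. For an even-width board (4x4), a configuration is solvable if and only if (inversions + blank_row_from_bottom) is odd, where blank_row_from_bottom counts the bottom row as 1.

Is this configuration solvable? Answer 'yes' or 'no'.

Answer: yes

Derivation:
Inversions: 62
Blank is in row 3 (0-indexed from top), which is row 1 counting from the bottom (bottom = 1).
62 + 1 = 63, which is odd, so the puzzle is solvable.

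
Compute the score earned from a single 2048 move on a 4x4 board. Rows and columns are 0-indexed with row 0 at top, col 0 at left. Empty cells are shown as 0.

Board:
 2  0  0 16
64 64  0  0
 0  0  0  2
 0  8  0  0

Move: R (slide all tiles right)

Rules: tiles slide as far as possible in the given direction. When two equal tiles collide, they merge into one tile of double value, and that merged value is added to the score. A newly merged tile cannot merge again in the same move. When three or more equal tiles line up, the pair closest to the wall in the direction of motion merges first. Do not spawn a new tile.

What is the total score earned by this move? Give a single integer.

Slide right:
row 0: [2, 0, 0, 16] -> [0, 0, 2, 16]  score +0 (running 0)
row 1: [64, 64, 0, 0] -> [0, 0, 0, 128]  score +128 (running 128)
row 2: [0, 0, 0, 2] -> [0, 0, 0, 2]  score +0 (running 128)
row 3: [0, 8, 0, 0] -> [0, 0, 0, 8]  score +0 (running 128)
Board after move:
  0   0   2  16
  0   0   0 128
  0   0   0   2
  0   0   0   8

Answer: 128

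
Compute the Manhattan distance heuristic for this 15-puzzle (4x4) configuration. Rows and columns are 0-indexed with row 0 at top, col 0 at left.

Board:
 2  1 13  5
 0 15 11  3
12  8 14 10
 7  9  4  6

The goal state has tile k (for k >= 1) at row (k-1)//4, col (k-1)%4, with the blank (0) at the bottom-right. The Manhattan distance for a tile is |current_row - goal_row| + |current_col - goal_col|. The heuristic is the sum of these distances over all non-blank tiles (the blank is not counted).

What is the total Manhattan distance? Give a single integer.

Tile 2: at (0,0), goal (0,1), distance |0-0|+|0-1| = 1
Tile 1: at (0,1), goal (0,0), distance |0-0|+|1-0| = 1
Tile 13: at (0,2), goal (3,0), distance |0-3|+|2-0| = 5
Tile 5: at (0,3), goal (1,0), distance |0-1|+|3-0| = 4
Tile 15: at (1,1), goal (3,2), distance |1-3|+|1-2| = 3
Tile 11: at (1,2), goal (2,2), distance |1-2|+|2-2| = 1
Tile 3: at (1,3), goal (0,2), distance |1-0|+|3-2| = 2
Tile 12: at (2,0), goal (2,3), distance |2-2|+|0-3| = 3
Tile 8: at (2,1), goal (1,3), distance |2-1|+|1-3| = 3
Tile 14: at (2,2), goal (3,1), distance |2-3|+|2-1| = 2
Tile 10: at (2,3), goal (2,1), distance |2-2|+|3-1| = 2
Tile 7: at (3,0), goal (1,2), distance |3-1|+|0-2| = 4
Tile 9: at (3,1), goal (2,0), distance |3-2|+|1-0| = 2
Tile 4: at (3,2), goal (0,3), distance |3-0|+|2-3| = 4
Tile 6: at (3,3), goal (1,1), distance |3-1|+|3-1| = 4
Sum: 1 + 1 + 5 + 4 + 3 + 1 + 2 + 3 + 3 + 2 + 2 + 4 + 2 + 4 + 4 = 41

Answer: 41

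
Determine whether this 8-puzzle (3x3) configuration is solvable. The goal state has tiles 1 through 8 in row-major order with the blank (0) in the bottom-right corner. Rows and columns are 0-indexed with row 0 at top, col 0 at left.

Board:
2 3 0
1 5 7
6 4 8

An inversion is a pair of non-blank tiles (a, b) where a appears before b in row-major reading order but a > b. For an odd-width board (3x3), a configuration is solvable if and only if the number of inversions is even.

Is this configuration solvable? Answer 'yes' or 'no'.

Inversions (pairs i<j in row-major order where tile[i] > tile[j] > 0): 6
6 is even, so the puzzle is solvable.

Answer: yes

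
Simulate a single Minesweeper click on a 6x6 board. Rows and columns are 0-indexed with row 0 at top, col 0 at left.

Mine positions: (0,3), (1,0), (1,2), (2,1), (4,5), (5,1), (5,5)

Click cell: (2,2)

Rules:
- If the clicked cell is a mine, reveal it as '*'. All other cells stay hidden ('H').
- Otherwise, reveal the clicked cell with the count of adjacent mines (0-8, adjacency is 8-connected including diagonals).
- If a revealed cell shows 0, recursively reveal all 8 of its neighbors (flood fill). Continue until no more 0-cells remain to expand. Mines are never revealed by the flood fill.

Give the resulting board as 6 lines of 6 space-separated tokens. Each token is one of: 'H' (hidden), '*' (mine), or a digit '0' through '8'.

H H H H H H
H H H H H H
H H 2 H H H
H H H H H H
H H H H H H
H H H H H H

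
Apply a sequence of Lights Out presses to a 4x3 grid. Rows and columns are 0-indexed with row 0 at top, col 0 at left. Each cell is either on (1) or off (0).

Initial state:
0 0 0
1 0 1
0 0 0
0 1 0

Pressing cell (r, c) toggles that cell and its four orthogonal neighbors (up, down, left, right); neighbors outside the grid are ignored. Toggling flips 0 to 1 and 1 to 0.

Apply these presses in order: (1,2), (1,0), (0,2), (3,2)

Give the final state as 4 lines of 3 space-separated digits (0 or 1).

Answer: 1 1 0
0 0 1
1 0 0
0 0 1

Derivation:
After press 1 at (1,2):
0 0 1
1 1 0
0 0 1
0 1 0

After press 2 at (1,0):
1 0 1
0 0 0
1 0 1
0 1 0

After press 3 at (0,2):
1 1 0
0 0 1
1 0 1
0 1 0

After press 4 at (3,2):
1 1 0
0 0 1
1 0 0
0 0 1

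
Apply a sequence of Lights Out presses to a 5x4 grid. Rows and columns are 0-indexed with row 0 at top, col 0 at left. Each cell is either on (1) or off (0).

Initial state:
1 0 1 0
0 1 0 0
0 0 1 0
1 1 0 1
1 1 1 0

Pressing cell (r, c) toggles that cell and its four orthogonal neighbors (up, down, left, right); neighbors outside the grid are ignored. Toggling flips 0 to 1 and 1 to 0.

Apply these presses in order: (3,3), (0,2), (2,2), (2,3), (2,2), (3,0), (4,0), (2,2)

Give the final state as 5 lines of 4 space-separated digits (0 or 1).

After press 1 at (3,3):
1 0 1 0
0 1 0 0
0 0 1 1
1 1 1 0
1 1 1 1

After press 2 at (0,2):
1 1 0 1
0 1 1 0
0 0 1 1
1 1 1 0
1 1 1 1

After press 3 at (2,2):
1 1 0 1
0 1 0 0
0 1 0 0
1 1 0 0
1 1 1 1

After press 4 at (2,3):
1 1 0 1
0 1 0 1
0 1 1 1
1 1 0 1
1 1 1 1

After press 5 at (2,2):
1 1 0 1
0 1 1 1
0 0 0 0
1 1 1 1
1 1 1 1

After press 6 at (3,0):
1 1 0 1
0 1 1 1
1 0 0 0
0 0 1 1
0 1 1 1

After press 7 at (4,0):
1 1 0 1
0 1 1 1
1 0 0 0
1 0 1 1
1 0 1 1

After press 8 at (2,2):
1 1 0 1
0 1 0 1
1 1 1 1
1 0 0 1
1 0 1 1

Answer: 1 1 0 1
0 1 0 1
1 1 1 1
1 0 0 1
1 0 1 1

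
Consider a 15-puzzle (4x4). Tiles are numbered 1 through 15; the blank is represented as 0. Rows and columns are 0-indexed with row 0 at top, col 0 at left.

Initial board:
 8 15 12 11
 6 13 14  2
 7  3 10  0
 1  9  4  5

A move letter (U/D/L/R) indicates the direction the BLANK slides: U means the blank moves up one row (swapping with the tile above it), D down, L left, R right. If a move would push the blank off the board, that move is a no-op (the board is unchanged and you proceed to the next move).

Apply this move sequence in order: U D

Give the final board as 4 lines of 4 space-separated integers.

After move 1 (U):
 8 15 12 11
 6 13 14  0
 7  3 10  2
 1  9  4  5

After move 2 (D):
 8 15 12 11
 6 13 14  2
 7  3 10  0
 1  9  4  5

Answer:  8 15 12 11
 6 13 14  2
 7  3 10  0
 1  9  4  5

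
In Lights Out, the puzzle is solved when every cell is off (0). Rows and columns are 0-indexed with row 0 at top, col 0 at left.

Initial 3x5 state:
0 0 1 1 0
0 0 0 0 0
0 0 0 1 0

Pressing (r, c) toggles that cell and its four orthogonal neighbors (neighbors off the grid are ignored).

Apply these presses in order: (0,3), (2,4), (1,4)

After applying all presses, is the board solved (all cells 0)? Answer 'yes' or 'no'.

Answer: yes

Derivation:
After press 1 at (0,3):
0 0 0 0 1
0 0 0 1 0
0 0 0 1 0

After press 2 at (2,4):
0 0 0 0 1
0 0 0 1 1
0 0 0 0 1

After press 3 at (1,4):
0 0 0 0 0
0 0 0 0 0
0 0 0 0 0

Lights still on: 0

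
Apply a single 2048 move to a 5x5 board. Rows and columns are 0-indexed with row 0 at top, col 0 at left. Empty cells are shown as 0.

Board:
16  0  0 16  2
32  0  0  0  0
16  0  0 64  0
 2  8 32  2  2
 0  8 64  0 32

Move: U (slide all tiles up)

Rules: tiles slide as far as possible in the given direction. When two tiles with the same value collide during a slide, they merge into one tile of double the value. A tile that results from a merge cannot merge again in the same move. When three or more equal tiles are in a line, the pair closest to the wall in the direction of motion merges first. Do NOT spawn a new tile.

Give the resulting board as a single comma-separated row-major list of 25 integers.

Answer: 16, 16, 32, 16, 4, 32, 0, 64, 64, 32, 16, 0, 0, 2, 0, 2, 0, 0, 0, 0, 0, 0, 0, 0, 0

Derivation:
Slide up:
col 0: [16, 32, 16, 2, 0] -> [16, 32, 16, 2, 0]
col 1: [0, 0, 0, 8, 8] -> [16, 0, 0, 0, 0]
col 2: [0, 0, 0, 32, 64] -> [32, 64, 0, 0, 0]
col 3: [16, 0, 64, 2, 0] -> [16, 64, 2, 0, 0]
col 4: [2, 0, 0, 2, 32] -> [4, 32, 0, 0, 0]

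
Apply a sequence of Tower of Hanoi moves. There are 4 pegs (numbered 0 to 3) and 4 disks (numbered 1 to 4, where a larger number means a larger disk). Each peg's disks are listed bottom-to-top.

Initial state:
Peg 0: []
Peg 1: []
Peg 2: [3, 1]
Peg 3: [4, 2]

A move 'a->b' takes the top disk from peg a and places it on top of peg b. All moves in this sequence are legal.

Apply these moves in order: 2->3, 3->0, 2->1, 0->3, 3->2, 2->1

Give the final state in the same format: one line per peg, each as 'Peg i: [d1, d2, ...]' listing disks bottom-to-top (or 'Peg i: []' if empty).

After move 1 (2->3):
Peg 0: []
Peg 1: []
Peg 2: [3]
Peg 3: [4, 2, 1]

After move 2 (3->0):
Peg 0: [1]
Peg 1: []
Peg 2: [3]
Peg 3: [4, 2]

After move 3 (2->1):
Peg 0: [1]
Peg 1: [3]
Peg 2: []
Peg 3: [4, 2]

After move 4 (0->3):
Peg 0: []
Peg 1: [3]
Peg 2: []
Peg 3: [4, 2, 1]

After move 5 (3->2):
Peg 0: []
Peg 1: [3]
Peg 2: [1]
Peg 3: [4, 2]

After move 6 (2->1):
Peg 0: []
Peg 1: [3, 1]
Peg 2: []
Peg 3: [4, 2]

Answer: Peg 0: []
Peg 1: [3, 1]
Peg 2: []
Peg 3: [4, 2]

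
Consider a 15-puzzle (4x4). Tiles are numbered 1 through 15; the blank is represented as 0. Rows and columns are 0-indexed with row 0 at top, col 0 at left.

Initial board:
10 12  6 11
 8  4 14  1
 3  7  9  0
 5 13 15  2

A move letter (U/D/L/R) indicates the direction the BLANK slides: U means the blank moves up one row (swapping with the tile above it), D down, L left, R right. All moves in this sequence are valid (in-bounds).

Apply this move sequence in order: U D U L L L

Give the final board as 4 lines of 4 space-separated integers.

Answer: 10 12  6 11
 0  8  4 14
 3  7  9  1
 5 13 15  2

Derivation:
After move 1 (U):
10 12  6 11
 8  4 14  0
 3  7  9  1
 5 13 15  2

After move 2 (D):
10 12  6 11
 8  4 14  1
 3  7  9  0
 5 13 15  2

After move 3 (U):
10 12  6 11
 8  4 14  0
 3  7  9  1
 5 13 15  2

After move 4 (L):
10 12  6 11
 8  4  0 14
 3  7  9  1
 5 13 15  2

After move 5 (L):
10 12  6 11
 8  0  4 14
 3  7  9  1
 5 13 15  2

After move 6 (L):
10 12  6 11
 0  8  4 14
 3  7  9  1
 5 13 15  2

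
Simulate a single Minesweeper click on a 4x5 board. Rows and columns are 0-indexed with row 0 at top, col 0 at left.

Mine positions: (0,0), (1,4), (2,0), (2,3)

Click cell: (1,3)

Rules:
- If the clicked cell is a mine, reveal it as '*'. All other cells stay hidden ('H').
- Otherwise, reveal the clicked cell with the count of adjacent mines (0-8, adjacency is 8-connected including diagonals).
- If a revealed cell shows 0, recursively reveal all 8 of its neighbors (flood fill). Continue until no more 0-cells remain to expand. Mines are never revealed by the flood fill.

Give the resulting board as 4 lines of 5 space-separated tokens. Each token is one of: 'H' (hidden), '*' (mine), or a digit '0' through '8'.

H H H H H
H H H 2 H
H H H H H
H H H H H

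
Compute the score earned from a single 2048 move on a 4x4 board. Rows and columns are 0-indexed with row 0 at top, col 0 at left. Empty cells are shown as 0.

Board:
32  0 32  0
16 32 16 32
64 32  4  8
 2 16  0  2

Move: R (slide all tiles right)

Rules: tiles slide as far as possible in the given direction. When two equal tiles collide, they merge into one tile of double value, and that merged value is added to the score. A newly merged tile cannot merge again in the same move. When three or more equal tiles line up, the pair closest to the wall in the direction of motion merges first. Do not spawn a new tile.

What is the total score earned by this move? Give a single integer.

Answer: 64

Derivation:
Slide right:
row 0: [32, 0, 32, 0] -> [0, 0, 0, 64]  score +64 (running 64)
row 1: [16, 32, 16, 32] -> [16, 32, 16, 32]  score +0 (running 64)
row 2: [64, 32, 4, 8] -> [64, 32, 4, 8]  score +0 (running 64)
row 3: [2, 16, 0, 2] -> [0, 2, 16, 2]  score +0 (running 64)
Board after move:
 0  0  0 64
16 32 16 32
64 32  4  8
 0  2 16  2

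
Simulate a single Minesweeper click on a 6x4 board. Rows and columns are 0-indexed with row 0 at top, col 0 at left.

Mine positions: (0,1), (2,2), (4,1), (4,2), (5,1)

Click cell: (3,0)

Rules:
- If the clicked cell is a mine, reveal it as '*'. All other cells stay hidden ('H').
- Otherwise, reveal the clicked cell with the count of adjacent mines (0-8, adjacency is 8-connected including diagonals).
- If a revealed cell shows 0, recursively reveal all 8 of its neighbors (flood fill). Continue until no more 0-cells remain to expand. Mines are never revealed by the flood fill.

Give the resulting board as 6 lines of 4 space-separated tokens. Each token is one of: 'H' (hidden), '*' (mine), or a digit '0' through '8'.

H H H H
H H H H
H H H H
1 H H H
H H H H
H H H H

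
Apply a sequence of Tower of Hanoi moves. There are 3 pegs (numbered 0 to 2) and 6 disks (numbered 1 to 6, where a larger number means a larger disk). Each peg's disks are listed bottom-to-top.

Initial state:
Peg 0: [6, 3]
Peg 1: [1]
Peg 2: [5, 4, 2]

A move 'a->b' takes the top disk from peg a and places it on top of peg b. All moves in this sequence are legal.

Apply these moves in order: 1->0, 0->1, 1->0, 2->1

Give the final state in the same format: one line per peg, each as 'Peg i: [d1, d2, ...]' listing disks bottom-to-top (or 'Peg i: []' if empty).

Answer: Peg 0: [6, 3, 1]
Peg 1: [2]
Peg 2: [5, 4]

Derivation:
After move 1 (1->0):
Peg 0: [6, 3, 1]
Peg 1: []
Peg 2: [5, 4, 2]

After move 2 (0->1):
Peg 0: [6, 3]
Peg 1: [1]
Peg 2: [5, 4, 2]

After move 3 (1->0):
Peg 0: [6, 3, 1]
Peg 1: []
Peg 2: [5, 4, 2]

After move 4 (2->1):
Peg 0: [6, 3, 1]
Peg 1: [2]
Peg 2: [5, 4]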